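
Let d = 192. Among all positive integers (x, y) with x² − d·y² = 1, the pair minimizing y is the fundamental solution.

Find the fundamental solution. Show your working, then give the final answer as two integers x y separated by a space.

[13; 1,5,1,26] for √192; ℓ=4 ⇒ convergent index 3
i=0: a=13 ⇒ p=13, q=1
…
i=2: a=5 ⇒ p=83, q=6
i=3: a=1 ⇒ p=97, q=7
fundamental: x₁=97, y₁=7  (since 9409 − 192·49 = 1)

97 7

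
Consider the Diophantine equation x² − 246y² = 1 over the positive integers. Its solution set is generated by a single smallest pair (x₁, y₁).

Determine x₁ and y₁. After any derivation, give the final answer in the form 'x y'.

[15; 1,2,5,1,14,1,5,2,1,30] for √246; ℓ=10 ⇒ convergent index 9
k=0  a_k=15  p_k/q_k = 15/1
…
k=2  a_k=2  p_k/q_k = 47/3
…
k=4  a_k=1  p_k/q_k = 298/19
…
k=7  a_k=5  p_k/q_k = 28028/1787
k=8  a_k=2  p_k/q_k = 60777/3875
k=9  a_k=1  p_k/q_k = 88805/5662
(x₁, y₁) = (88805, 5662);  88805² − 246·5662² = 1 ✓

88805 5662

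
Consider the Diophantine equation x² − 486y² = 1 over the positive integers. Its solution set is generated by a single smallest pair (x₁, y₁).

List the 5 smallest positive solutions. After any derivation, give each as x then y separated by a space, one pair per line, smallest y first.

√486 → a₀=22, period (22,44); ℓ=2 even so k=1
k=0  a_k=22  p_k/q_k = 22/1
k=1  a_k=22  p_k/q_k = 485/22
(x₁, y₁) = (485, 22);  485² − 486·22² = 1 ✓
k=2:  x_2 = 485·485+486·22·22 = 470449,  y_2 = 485·22+22·485 = 21340
k=3:  x_3 = 485·470449+486·22·21340 = 456335045,  y_3 = 485·21340+22·470449 = 20699778
k=4:  x_4 = 485·456335045+486·22·20699778 = 442644523201,  y_4 = 485·20699778+22·456335045 = 20078763320
k=5:  x_5 = 485·442644523201+486·22·20078763320 = 429364731169925,  y_5 = 485·20078763320+22·442644523201 = 19476379720622

485 22
470449 21340
456335045 20699778
442644523201 20078763320
429364731169925 19476379720622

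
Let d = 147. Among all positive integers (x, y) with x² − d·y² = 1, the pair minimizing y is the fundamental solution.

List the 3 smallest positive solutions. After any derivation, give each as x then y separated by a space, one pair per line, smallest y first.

97 8
18817 1552
3650401 301080

d=147: √d = [12; 8,24] (ℓ=2, even), read p_1/q_1
k=0  a_k=12  p_k/q_k = 12/1
k=1  a_k=8  p_k/q_k = 97/8
→ (97, 8).  Check: 97²=9409, 147·8²=9408, difference 1.
n=2: (97,8)∘(97,8) = (97·97+147·8·8, 97·8+8·97) = (18817,1552)
n=3: (18817,1552)∘(97,8) = (97·18817+147·8·1552, 97·1552+8·18817) = (3650401,301080)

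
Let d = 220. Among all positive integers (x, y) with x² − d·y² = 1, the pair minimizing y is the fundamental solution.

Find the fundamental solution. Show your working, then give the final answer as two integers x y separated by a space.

√220 = [14; 1,4,1,28, …], period ℓ=4 (even) → k=3
step 0: (14, 1)  from 14·(1,0) + (0,1)
…
step 2: (74, 5)  from 4·(15,1) + (14,1)
step 3: (89, 6)  from 1·(74,5) + (15,1)
(x₁, y₁) = (89, 6);  89² − 220·6² = 1 ✓

89 6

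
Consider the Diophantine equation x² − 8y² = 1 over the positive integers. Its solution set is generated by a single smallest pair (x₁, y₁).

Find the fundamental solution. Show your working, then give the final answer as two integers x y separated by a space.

d=8: √d = [2; 1,4] (ℓ=2, even), read p_1/q_1
i=0: a=2 ⇒ p=2, q=1
i=1: a=1 ⇒ p=3, q=1
→ (3, 1).  Check: 3²=9, 8·1²=8, difference 1.

3 1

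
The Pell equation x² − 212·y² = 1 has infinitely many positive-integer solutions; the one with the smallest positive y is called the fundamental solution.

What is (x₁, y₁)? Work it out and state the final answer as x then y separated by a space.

√212 → a₀=14, period (1,1,3,1,1,…,1,1,28); ℓ=14 even so k=13
k=0  a_k=14  p_k/q_k = 14/1
…
k=9  a_k=1  p_k/q_k = 5198/357
…
k=12  a_k=1  p_k/q_k = 37114/2549
k=13  a_k=1  p_k/q_k = 66249/4550
fundamental: x₁=66249, y₁=4550  (since 4388930001 − 212·20702500 = 1)

66249 4550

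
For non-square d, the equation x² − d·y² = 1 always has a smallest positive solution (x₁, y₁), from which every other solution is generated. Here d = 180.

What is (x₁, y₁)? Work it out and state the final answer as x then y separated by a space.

161 12

[13; 2,2,2,26] for √180; ℓ=4 ⇒ convergent index 3
a_0=13:  p_0=13·1+0=13,  q_0=13·0+1=1
a_1=2:  p_1=2·13+1=27,  q_1=2·1+0=2
a_2=2:  p_2=2·27+13=67,  q_2=2·2+1=5
a_3=2:  p_3=2·67+27=161,  q_3=2·5+2=12
→ (161, 12).  Check: 161²=25921, 180·12²=25920, difference 1.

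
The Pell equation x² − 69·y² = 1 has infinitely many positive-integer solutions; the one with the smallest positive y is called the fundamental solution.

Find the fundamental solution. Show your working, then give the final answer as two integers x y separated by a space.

7775 936

√69 = [8; 3,3,1,4,1,3,3,16, …], period ℓ=8 (even) → k=7
step 0: (8, 1)  from 8·(1,0) + (0,1)
step 1: (25, 3)  from 3·(8,1) + (1,0)
…
step 3: (108, 13)  from 1·(83,10) + (25,3)
step 4: (515, 62)  from 4·(108,13) + (83,10)
step 5: (623, 75)  from 1·(515,62) + (108,13)
step 6: (2384, 287)  from 3·(623,75) + (515,62)
step 7: (7775, 936)  from 3·(2384,287) + (623,75)
→ (7775, 936).  Check: 7775²=60450625, 69·936²=60450624, difference 1.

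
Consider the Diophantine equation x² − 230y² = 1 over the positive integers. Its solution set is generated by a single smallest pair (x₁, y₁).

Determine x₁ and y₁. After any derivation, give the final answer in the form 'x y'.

91 6

[15; 6,30] for √230; ℓ=2 ⇒ convergent index 1
step 0: (15, 1)  from 15·(1,0) + (0,1)
step 1: (91, 6)  from 6·(15,1) + (1,0)
fundamental: x₁=91, y₁=6  (since 8281 − 230·36 = 1)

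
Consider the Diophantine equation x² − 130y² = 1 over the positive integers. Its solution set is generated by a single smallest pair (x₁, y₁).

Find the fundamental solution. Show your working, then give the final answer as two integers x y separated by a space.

6499 570

√130 = [11; 2,2,22, …], period ℓ=3 (odd) → k=5
a_0=11:  p_0=11·1+0=11,  q_0=11·0+1=1
a_1=2:  p_1=2·11+1=23,  q_1=2·1+0=2
a_2=2:  p_2=2·23+11=57,  q_2=2·2+1=5
a_3=22:  p_3=22·57+23=1277,  q_3=22·5+2=112
a_4=2:  p_4=2·1277+57=2611,  q_4=2·112+5=229
a_5=2:  p_5=2·2611+1277=6499,  q_5=2·229+112=570
(x₁, y₁) = (6499, 570);  6499² − 130·570² = 1 ✓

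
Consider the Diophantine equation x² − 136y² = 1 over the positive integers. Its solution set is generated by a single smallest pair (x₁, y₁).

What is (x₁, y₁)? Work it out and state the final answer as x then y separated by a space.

d=136: √d = [11; 1,1,1,22] (ℓ=4, even), read p_3/q_3
k=0  a_k=11  p_k/q_k = 11/1
k=1  a_k=1  p_k/q_k = 12/1
k=2  a_k=1  p_k/q_k = 23/2
k=3  a_k=1  p_k/q_k = 35/3
fundamental: x₁=35, y₁=3  (since 1225 − 136·9 = 1)

35 3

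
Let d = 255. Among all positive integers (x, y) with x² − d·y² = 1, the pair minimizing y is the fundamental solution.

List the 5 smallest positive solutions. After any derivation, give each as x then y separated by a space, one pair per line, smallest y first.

[15; 1,30] for √255; ℓ=2 ⇒ convergent index 1
k=0  a_k=15  p_k/q_k = 15/1
k=1  a_k=1  p_k/q_k = 16/1
→ (16, 1).  Check: 16²=256, 255·1²=255, difference 1.
n=2: (16,1)∘(16,1) = (16·16+255·1·1, 16·1+1·16) = (511,32)
n=3: (511,32)∘(16,1) = (16·511+255·1·32, 16·32+1·511) = (16336,1023)
n=4: (16336,1023)∘(16,1) = (16·16336+255·1·1023, 16·1023+1·16336) = (522241,32704)
n=5: (522241,32704)∘(16,1) = (16·522241+255·1·32704, 16·32704+1·522241) = (16695376,1045505)

16 1
511 32
16336 1023
522241 32704
16695376 1045505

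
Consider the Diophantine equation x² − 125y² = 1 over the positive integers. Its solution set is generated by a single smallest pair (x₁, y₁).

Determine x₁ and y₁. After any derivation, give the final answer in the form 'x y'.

930249 83204

√125 → a₀=11, period (5,1,1,5,22); ℓ=5 odd so k=9
k=0  a_k=11  p_k/q_k = 11/1
…
k=2  a_k=1  p_k/q_k = 67/6
…
k=4  a_k=5  p_k/q_k = 682/61
k=5  a_k=22  p_k/q_k = 15127/1353
k=6  a_k=5  p_k/q_k = 76317/6826
…
k=8  a_k=1  p_k/q_k = 167761/15005
k=9  a_k=5  p_k/q_k = 930249/83204
→ (930249, 83204).  Check: 930249²=865363202001, 125·83204²=865363202000, difference 1.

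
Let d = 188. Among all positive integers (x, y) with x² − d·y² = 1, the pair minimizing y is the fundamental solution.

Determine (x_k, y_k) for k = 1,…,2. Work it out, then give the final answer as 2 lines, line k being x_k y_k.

4607 336
42448897 3095904

√188 = [13; 1,2,2,6,2,2,1,26, …], period ℓ=8 (even) → k=7
a_0=13:  p_0=13·1+0=13,  q_0=13·0+1=1
…
a_2=2:  p_2=2·14+13=41,  q_2=2·1+1=3
a_3=2:  p_3=2·41+14=96,  q_3=2·3+1=7
…
a_5=2:  p_5=2·617+96=1330,  q_5=2·45+7=97
a_6=2:  p_6=2·1330+617=3277,  q_6=2·97+45=239
a_7=1:  p_7=1·3277+1330=4607,  q_7=1·239+97=336
→ (4607, 336).  Check: 4607²=21224449, 188·336²=21224448, difference 1.
k=2:  x_2 = 4607·4607+188·336·336 = 42448897,  y_2 = 4607·336+336·4607 = 3095904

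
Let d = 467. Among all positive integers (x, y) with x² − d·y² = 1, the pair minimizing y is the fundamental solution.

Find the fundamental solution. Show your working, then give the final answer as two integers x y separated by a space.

√467 = [21; 1,1,1,1,3,…,1,1,42, …], period ℓ=14 (even) → k=13
step 0: (21, 1)  from 21·(1,0) + (0,1)
step 1: (22, 1)  from 1·(21,1) + (1,0)
…
step 3: (65, 3)  from 1·(43,2) + (22,1)
step 4: (108, 5)  from 1·(65,3) + (43,2)
step 5: (389, 18)  from 3·(108,5) + (65,3)
step 6: (1275, 59)  from 3·(389,18) + (108,5)
step 7: (27164, 1257)  from 21·(1275,59) + (389,18)
…
step 9: (275465, 12747)  from 3·(82767,3830) + (27164,1257)
…
step 12: (991929, 45901)  from 1·(633697,29324) + (358232,16577)
step 13: (1625626, 75225)  from 1·(991929,45901) + (633697,29324)
fundamental: x₁=1625626, y₁=75225  (since 2642659891876 − 467·5658800625 = 1)

1625626 75225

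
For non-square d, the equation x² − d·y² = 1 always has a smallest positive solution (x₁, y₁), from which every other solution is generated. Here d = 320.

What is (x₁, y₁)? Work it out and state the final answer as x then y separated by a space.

d=320: √d = [17; 1,7,1,34] (ℓ=4, even), read p_3/q_3
step 0: (17, 1)  from 17·(1,0) + (0,1)
step 1: (18, 1)  from 1·(17,1) + (1,0)
step 2: (143, 8)  from 7·(18,1) + (17,1)
step 3: (161, 9)  from 1·(143,8) + (18,1)
(x₁, y₁) = (161, 9);  161² − 320·9² = 1 ✓

161 9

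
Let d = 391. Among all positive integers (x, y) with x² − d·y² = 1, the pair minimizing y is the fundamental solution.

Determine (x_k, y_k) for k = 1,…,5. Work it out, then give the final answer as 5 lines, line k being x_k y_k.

7338680 371133
107712448284799 5447252648880
1580934379957370111960 79951288138564985667
23203943031010998074028940801 1173473838473442730776750240
340572625285638001757449457184853400 17223497977856489447705304337580733

d=391: √d = [19; 1,3,2,2,1,…,3,1,38] (ℓ=16, even), read p_15/q_15
a_0=19:  p_0=19·1+0=19,  q_0=19·0+1=1
a_1=1:  p_1=1·19+1=20,  q_1=1·1+0=1
…
a_3=2:  p_3=2·79+20=178,  q_3=2·4+1=9
…
a_5=1:  p_5=1·435+178=613,  q_5=1·22+9=31
…
a_8=19:  p_8=19·2709+1048=52519,  q_8=19·137+53=2656
a_9=2:  p_9=2·52519+2709=107747,  q_9=2·2656+137=5449
…
a_11=1:  p_11=1·160266+107747=268013,  q_11=1·8105+5449=13554
a_12=2:  p_12=2·268013+160266=696292,  q_12=2·13554+8105=35213
a_13=2:  p_13=2·696292+268013=1660597,  q_13=2·35213+13554=83980
a_14=3:  p_14=3·1660597+696292=5678083,  q_14=3·83980+35213=287153
a_15=1:  p_15=1·5678083+1660597=7338680,  q_15=1·287153+83980=371133
fundamental: x₁=7338680, y₁=371133  (since 53856224142400 − 391·137739703689 = 1)
n=2: (7338680,371133)∘(7338680,371133) = (7338680·7338680+391·371133·371133, 7338680·371133+371133·7338680) = (107712448284799,5447252648880)
n=3: (107712448284799,5447252648880)∘(7338680,371133) = (7338680·107712448284799+391·371133·5447252648880, 7338680·5447252648880+371133·107712448284799) = (1580934379957370111960,79951288138564985667)
n=4: (1580934379957370111960,79951288138564985667)∘(7338680,371133) = (7338680·1580934379957370111960+391·371133·79951288138564985667, 7338680·79951288138564985667+371133·1580934379957370111960) = (23203943031010998074028940801,1173473838473442730776750240)
n=5: (23203943031010998074028940801,1173473838473442730776750240)∘(7338680,371133) = (7338680·23203943031010998074028940801+391·371133·1173473838473442730776750240, 7338680·1173473838473442730776750240+371133·23203943031010998074028940801) = (340572625285638001757449457184853400,17223497977856489447705304337580733)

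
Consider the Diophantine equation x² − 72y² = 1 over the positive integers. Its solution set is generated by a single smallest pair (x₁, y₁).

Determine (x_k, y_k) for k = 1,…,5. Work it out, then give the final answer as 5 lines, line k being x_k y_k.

17 2
577 68
19601 2310
665857 78472
22619537 2665738

[8; 2,16] for √72; ℓ=2 ⇒ convergent index 1
k=0  a_k=8  p_k/q_k = 8/1
k=1  a_k=2  p_k/q_k = 17/2
→ (17, 2).  Check: 17²=289, 72·2²=288, difference 1.
(x_2, y_2) = (17·17 + 72·2·2, 17·2 + 2·17) = (577, 68)
(x_3, y_3) = (17·577 + 72·2·68, 17·68 + 2·577) = (19601, 2310)
(x_4, y_4) = (17·19601 + 72·2·2310, 17·2310 + 2·19601) = (665857, 78472)
(x_5, y_5) = (17·665857 + 72·2·78472, 17·78472 + 2·665857) = (22619537, 2665738)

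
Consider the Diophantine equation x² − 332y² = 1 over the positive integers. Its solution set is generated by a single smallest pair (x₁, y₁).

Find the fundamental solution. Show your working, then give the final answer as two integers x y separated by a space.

[18; 4,1,1,8,1,1,4,36] for √332; ℓ=8 ⇒ convergent index 7
step 0: (18, 1)  from 18·(1,0) + (0,1)
step 1: (73, 4)  from 4·(18,1) + (1,0)
…
step 3: (164, 9)  from 1·(91,5) + (73,4)
step 4: (1403, 77)  from 8·(164,9) + (91,5)
step 5: (1567, 86)  from 1·(1403,77) + (164,9)
step 6: (2970, 163)  from 1·(1567,86) + (1403,77)
step 7: (13447, 738)  from 4·(2970,163) + (1567,86)
→ (13447, 738).  Check: 13447²=180821809, 332·738²=180821808, difference 1.

13447 738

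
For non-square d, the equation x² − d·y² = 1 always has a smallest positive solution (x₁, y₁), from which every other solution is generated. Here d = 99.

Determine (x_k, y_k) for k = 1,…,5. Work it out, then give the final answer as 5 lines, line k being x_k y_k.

√99 → a₀=9, period (1,18); ℓ=2 even so k=1
a_0=9:  p_0=9·1+0=9,  q_0=9·0+1=1
a_1=1:  p_1=1·9+1=10,  q_1=1·1+0=1
→ (10, 1).  Check: 10²=100, 99·1²=99, difference 1.
(x_2, y_2) = (10·10 + 99·1·1, 10·1 + 1·10) = (199, 20)
(x_3, y_3) = (10·199 + 99·1·20, 10·20 + 1·199) = (3970, 399)
(x_4, y_4) = (10·3970 + 99·1·399, 10·399 + 1·3970) = (79201, 7960)
(x_5, y_5) = (10·79201 + 99·1·7960, 10·7960 + 1·79201) = (1580050, 158801)

10 1
199 20
3970 399
79201 7960
1580050 158801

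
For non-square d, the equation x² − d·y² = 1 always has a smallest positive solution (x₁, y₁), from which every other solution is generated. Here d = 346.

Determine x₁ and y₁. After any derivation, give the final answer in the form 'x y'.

[18; 1,1,1,1,36] for √346; ℓ=5 ⇒ convergent index 9
step 0: (18, 1)  from 18·(1,0) + (0,1)
step 1: (19, 1)  from 1·(18,1) + (1,0)
…
step 3: (56, 3)  from 1·(37,2) + (19,1)
step 4: (93, 5)  from 1·(56,3) + (37,2)
step 5: (3404, 183)  from 36·(93,5) + (56,3)
…
step 7: (6901, 371)  from 1·(3497,188) + (3404,183)
step 8: (10398, 559)  from 1·(6901,371) + (3497,188)
step 9: (17299, 930)  from 1·(10398,559) + (6901,371)
fundamental: x₁=17299, y₁=930  (since 299255401 − 346·864900 = 1)

17299 930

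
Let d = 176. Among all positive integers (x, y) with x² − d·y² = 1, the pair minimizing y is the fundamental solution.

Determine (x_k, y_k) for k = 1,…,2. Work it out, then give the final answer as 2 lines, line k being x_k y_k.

√176 → a₀=13, period (3,1,3,26); ℓ=4 even so k=3
k=0  a_k=13  p_k/q_k = 13/1
…
k=2  a_k=1  p_k/q_k = 53/4
k=3  a_k=3  p_k/q_k = 199/15
(x₁, y₁) = (199, 15);  199² − 176·15² = 1 ✓
(x_2, y_2) = (199·199 + 176·15·15, 199·15 + 15·199) = (79201, 5970)

199 15
79201 5970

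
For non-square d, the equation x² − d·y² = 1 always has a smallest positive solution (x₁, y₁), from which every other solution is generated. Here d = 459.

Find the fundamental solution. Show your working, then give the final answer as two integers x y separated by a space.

√459 → a₀=21, period (2,2,1,4,21,4,1,2,2,42); ℓ=10 even so k=9
i=0: a=21 ⇒ p=21, q=1
…
i=2: a=2 ⇒ p=107, q=5
…
i=4: a=4 ⇒ p=707, q=33
i=5: a=21 ⇒ p=14997, q=700
…
i=8: a=2 ⇒ p=212079, q=9899
i=9: a=2 ⇒ p=499850, q=23331
(x₁, y₁) = (499850, 23331);  499850² − 459·23331² = 1 ✓

499850 23331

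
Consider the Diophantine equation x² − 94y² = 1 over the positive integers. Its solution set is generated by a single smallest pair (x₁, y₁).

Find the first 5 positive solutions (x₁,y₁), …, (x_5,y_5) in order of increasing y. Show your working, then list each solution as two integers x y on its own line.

√94 → a₀=9, period (1,2,3,1,1,…,2,1,18); ℓ=16 even so k=15
a_0=9:  p_0=9·1+0=9,  q_0=9·0+1=1
a_1=1:  p_1=1·9+1=10,  q_1=1·1+0=1
a_2=2:  p_2=2·10+9=29,  q_2=2·1+1=3
a_3=3:  p_3=3·29+10=97,  q_3=3·3+1=10
a_4=1:  p_4=1·97+29=126,  q_4=1·10+3=13
a_5=1:  p_5=1·126+97=223,  q_5=1·13+10=23
…
a_8=8:  p_8=8·1464+1241=12953,  q_8=8·151+128=1336
a_9=1:  p_9=1·12953+1464=14417,  q_9=1·1336+151=1487
…
a_12=1:  p_12=1·99455+85038=184493,  q_12=1·10258+8771=19029
a_13=3:  p_13=3·184493+99455=652934,  q_13=3·19029+10258=67345
a_14=2:  p_14=2·652934+184493=1490361,  q_14=2·67345+19029=153719
a_15=1:  p_15=1·1490361+652934=2143295,  q_15=1·153719+67345=221064
(x₁, y₁) = (2143295, 221064);  2143295² − 94·221064² = 1 ✓
k=2:  x_2 = 2143295·2143295+94·221064·221064 = 9187426914049,  y_2 = 2143295·221064+221064·2143295 = 947610731760
k=3:  x_3 = 2143295·9187426914049+94·221064·947610731760 = 39382732335491159615,  y_3 = 2143295·947610731760+221064·9187426914049 = 4062018686654877336
k=4:  x_4 = 2143295·39382732335491159615+94·221064·4062018686654877336 = 168817626601983862467148801,  y_4 = 2143295·4062018686654877336+221064·39382732335491159615 = 17412208682026983028992480
k=5:  x_5 = 2143295·168817626601983862467148801+94·221064·17412208682026983028992480 = 723651950015758622280719887718975,  y_5 = 2143295·17412208682026983028992480+221064·168817626601983862467148801 = 74638999614285983163562219965864

2143295 221064
9187426914049 947610731760
39382732335491159615 4062018686654877336
168817626601983862467148801 17412208682026983028992480
723651950015758622280719887718975 74638999614285983163562219965864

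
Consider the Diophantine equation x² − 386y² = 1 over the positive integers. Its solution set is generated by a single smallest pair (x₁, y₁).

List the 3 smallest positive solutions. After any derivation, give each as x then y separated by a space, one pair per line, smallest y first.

111555 5678
24889036049 1266818580
5552992832780835 282639893378122

√386 → a₀=19, period (1,1,1,4,1,18,1,4,1,1,1,38); ℓ=12 even so k=11
step 0: (19, 1)  from 19·(1,0) + (0,1)
step 1: (20, 1)  from 1·(19,1) + (1,0)
step 2: (39, 2)  from 1·(20,1) + (19,1)
…
step 4: (275, 14)  from 4·(59,3) + (39,2)
…
step 8: (32771, 1668)  from 4·(6621,337) + (6287,320)
…
step 10: (72163, 3673)  from 1·(39392,2005) + (32771,1668)
step 11: (111555, 5678)  from 1·(72163,3673) + (39392,2005)
→ (111555, 5678).  Check: 111555²=12444518025, 386·5678²=12444518024, difference 1.
n=2: (111555,5678)∘(111555,5678) = (111555·111555+386·5678·5678, 111555·5678+5678·111555) = (24889036049,1266818580)
n=3: (24889036049,1266818580)∘(111555,5678) = (111555·24889036049+386·5678·1266818580, 111555·1266818580+5678·24889036049) = (5552992832780835,282639893378122)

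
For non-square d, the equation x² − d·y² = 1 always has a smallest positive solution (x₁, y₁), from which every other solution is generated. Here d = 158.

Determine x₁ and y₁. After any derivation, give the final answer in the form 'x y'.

7743 616

√158 = [12; 1,1,3,12,3,1,1,24, …], period ℓ=8 (even) → k=7
a_0=12:  p_0=12·1+0=12,  q_0=12·0+1=1
…
a_4=12:  p_4=12·88+25=1081,  q_4=12·7+2=86
a_5=3:  p_5=3·1081+88=3331,  q_5=3·86+7=265
a_6=1:  p_6=1·3331+1081=4412,  q_6=1·265+86=351
a_7=1:  p_7=1·4412+3331=7743,  q_7=1·351+265=616
fundamental: x₁=7743, y₁=616  (since 59954049 − 158·379456 = 1)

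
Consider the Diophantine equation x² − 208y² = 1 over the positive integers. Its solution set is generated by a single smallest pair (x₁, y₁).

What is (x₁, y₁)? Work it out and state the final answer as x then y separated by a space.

√208 → a₀=14, period (2,2,1,2,2,28); ℓ=6 even so k=5
k=0  a_k=14  p_k/q_k = 14/1
k=1  a_k=2  p_k/q_k = 29/2
k=2  a_k=2  p_k/q_k = 72/5
…
k=4  a_k=2  p_k/q_k = 274/19
k=5  a_k=2  p_k/q_k = 649/45
(x₁, y₁) = (649, 45);  649² − 208·45² = 1 ✓

649 45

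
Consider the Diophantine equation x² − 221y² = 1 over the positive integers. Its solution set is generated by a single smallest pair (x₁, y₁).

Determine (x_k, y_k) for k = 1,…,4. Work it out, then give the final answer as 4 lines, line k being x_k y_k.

d=221: √d = [14; 1,6,2,6,1,28] (ℓ=6, even), read p_5/q_5
a_0=14:  p_0=14·1+0=14,  q_0=14·0+1=1
a_1=1:  p_1=1·14+1=15,  q_1=1·1+0=1
a_2=6:  p_2=6·15+14=104,  q_2=6·1+1=7
a_3=2:  p_3=2·104+15=223,  q_3=2·7+1=15
a_4=6:  p_4=6·223+104=1442,  q_4=6·15+7=97
a_5=1:  p_5=1·1442+223=1665,  q_5=1·97+15=112
fundamental: x₁=1665, y₁=112  (since 2772225 − 221·12544 = 1)
n=2: (1665,112)∘(1665,112) = (1665·1665+221·112·112, 1665·112+112·1665) = (5544449,372960)
n=3: (5544449,372960)∘(1665,112) = (1665·5544449+221·112·372960, 1665·372960+112·5544449) = (18463013505,1241956688)
n=4: (18463013505,1241956688)∘(1665,112) = (1665·18463013505+221·112·1241956688, 1665·1241956688+112·18463013505) = (61481829427201,4135715398080)

1665 112
5544449 372960
18463013505 1241956688
61481829427201 4135715398080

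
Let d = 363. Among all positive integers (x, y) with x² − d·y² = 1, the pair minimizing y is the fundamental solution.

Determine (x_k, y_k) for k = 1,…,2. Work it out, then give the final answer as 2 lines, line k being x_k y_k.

√363 = [19; 19,38, …], period ℓ=2 (even) → k=1
a_0=19:  p_0=19·1+0=19,  q_0=19·0+1=1
a_1=19:  p_1=19·19+1=362,  q_1=19·1+0=19
(x₁, y₁) = (362, 19);  362² − 363·19² = 1 ✓
k=2:  x_2 = 362·362+363·19·19 = 262087,  y_2 = 362·19+19·362 = 13756

362 19
262087 13756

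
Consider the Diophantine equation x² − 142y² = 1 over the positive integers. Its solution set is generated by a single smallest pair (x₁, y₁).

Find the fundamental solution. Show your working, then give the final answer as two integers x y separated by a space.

143 12

√142 = [11; 1,10,1,22, …], period ℓ=4 (even) → k=3
i=0: a=11 ⇒ p=11, q=1
…
i=2: a=10 ⇒ p=131, q=11
i=3: a=1 ⇒ p=143, q=12
fundamental: x₁=143, y₁=12  (since 20449 − 142·144 = 1)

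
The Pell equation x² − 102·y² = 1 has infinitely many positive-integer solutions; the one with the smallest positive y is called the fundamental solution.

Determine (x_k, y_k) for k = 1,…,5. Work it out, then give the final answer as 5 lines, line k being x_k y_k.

d=102: √d = [10; 10,20] (ℓ=2, even), read p_1/q_1
i=0: a=10 ⇒ p=10, q=1
i=1: a=10 ⇒ p=101, q=10
(x₁, y₁) = (101, 10);  101² − 102·10² = 1 ✓
(101+10√102)^2 = 20401 + 2020√102
(101+10√102)^3 = 4120901 + 408030√102
(101+10√102)^4 = 832401601 + 82420040√102
(101+10√102)^5 = 168141002501 + 16648440050√102

101 10
20401 2020
4120901 408030
832401601 82420040
168141002501 16648440050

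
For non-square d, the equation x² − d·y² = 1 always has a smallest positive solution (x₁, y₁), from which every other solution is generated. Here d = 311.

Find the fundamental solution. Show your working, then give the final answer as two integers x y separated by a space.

√311 = [17; 1,1,1,2,1,…,1,1,34, …], period ℓ=16 (even) → k=15
i=0: a=17 ⇒ p=17, q=1
i=1: a=1 ⇒ p=18, q=1
i=2: a=1 ⇒ p=35, q=2
…
i=5: a=1 ⇒ p=194, q=11
i=6: a=6 ⇒ p=1305, q=74
…
i=9: a=3 ⇒ p=217583, q=12338
…
i=12: a=2 ⇒ p=4565134, q=258865
…
i=14: a=1 ⇒ p=10724507, q=608131
i=15: a=1 ⇒ p=16883880, q=957397
→ (16883880, 957397).  Check: 16883880²=285065403854400, 311·957397²=285065403854399, difference 1.

16883880 957397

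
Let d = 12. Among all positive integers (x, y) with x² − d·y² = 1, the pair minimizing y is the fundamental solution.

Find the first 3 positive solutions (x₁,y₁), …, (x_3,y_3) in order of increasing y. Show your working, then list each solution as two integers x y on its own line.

7 2
97 28
1351 390

√12 → a₀=3, period (2,6); ℓ=2 even so k=1
a_0=3:  p_0=3·1+0=3,  q_0=3·0+1=1
a_1=2:  p_1=2·3+1=7,  q_1=2·1+0=2
(x₁, y₁) = (7, 2);  7² − 12·2² = 1 ✓
(7+2√12)^2 = 97 + 28√12
(7+2√12)^3 = 1351 + 390√12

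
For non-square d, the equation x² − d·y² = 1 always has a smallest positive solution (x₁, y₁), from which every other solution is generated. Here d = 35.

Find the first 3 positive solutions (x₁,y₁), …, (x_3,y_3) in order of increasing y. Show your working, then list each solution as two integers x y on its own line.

6 1
71 12
846 143

√35 = [5; 1,10, …], period ℓ=2 (even) → k=1
i=0: a=5 ⇒ p=5, q=1
i=1: a=1 ⇒ p=6, q=1
fundamental: x₁=6, y₁=1  (since 36 − 35·1 = 1)
n=2: (6,1)∘(6,1) = (6·6+35·1·1, 6·1+1·6) = (71,12)
n=3: (71,12)∘(6,1) = (6·71+35·1·12, 6·12+1·71) = (846,143)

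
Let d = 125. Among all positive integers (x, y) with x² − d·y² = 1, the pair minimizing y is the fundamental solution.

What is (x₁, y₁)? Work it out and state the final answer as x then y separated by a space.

930249 83204

d=125: √d = [11; 5,1,1,5,22] (ℓ=5, odd), read p_9/q_9
k=0  a_k=11  p_k/q_k = 11/1
k=1  a_k=5  p_k/q_k = 56/5
…
k=3  a_k=1  p_k/q_k = 123/11
k=4  a_k=5  p_k/q_k = 682/61
k=5  a_k=22  p_k/q_k = 15127/1353
k=6  a_k=5  p_k/q_k = 76317/6826
k=7  a_k=1  p_k/q_k = 91444/8179
k=8  a_k=1  p_k/q_k = 167761/15005
k=9  a_k=5  p_k/q_k = 930249/83204
fundamental: x₁=930249, y₁=83204  (since 865363202001 − 125·6922905616 = 1)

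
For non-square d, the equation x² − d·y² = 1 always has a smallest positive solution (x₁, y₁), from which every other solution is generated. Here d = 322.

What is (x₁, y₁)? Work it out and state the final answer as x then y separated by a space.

323 18

d=322: √d = [17; 1,16,1,34] (ℓ=4, even), read p_3/q_3
i=0: a=17 ⇒ p=17, q=1
…
i=2: a=16 ⇒ p=305, q=17
i=3: a=1 ⇒ p=323, q=18
fundamental: x₁=323, y₁=18  (since 104329 − 322·324 = 1)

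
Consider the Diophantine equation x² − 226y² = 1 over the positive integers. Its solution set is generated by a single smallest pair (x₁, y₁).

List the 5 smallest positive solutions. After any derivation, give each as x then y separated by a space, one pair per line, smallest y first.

[15; 30] for √226; ℓ=1 ⇒ convergent index 1
i=0: a=15 ⇒ p=15, q=1
i=1: a=30 ⇒ p=451, q=30
(x₁, y₁) = (451, 30);  451² − 226·30² = 1 ✓
(x_2, y_2) = (451·451 + 226·30·30, 451·30 + 30·451) = (406801, 27060)
(x_3, y_3) = (451·406801 + 226·30·27060, 451·27060 + 30·406801) = (366934051, 24408090)
(x_4, y_4) = (451·366934051 + 226·30·24408090, 451·24408090 + 30·366934051) = (330974107201, 22016070120)
(x_5, y_5) = (451·330974107201 + 226·30·22016070120, 451·22016070120 + 30·330974107201) = (298538277761251, 19858470840150)

451 30
406801 27060
366934051 24408090
330974107201 22016070120
298538277761251 19858470840150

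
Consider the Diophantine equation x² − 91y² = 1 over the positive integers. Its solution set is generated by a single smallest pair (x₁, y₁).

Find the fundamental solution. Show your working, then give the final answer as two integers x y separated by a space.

1574 165

√91 → a₀=9, period (1,1,5,1,5,1,1,18); ℓ=8 even so k=7
a_0=9:  p_0=9·1+0=9,  q_0=9·0+1=1
a_1=1:  p_1=1·9+1=10,  q_1=1·1+0=1
a_2=1:  p_2=1·10+9=19,  q_2=1·1+1=2
a_3=5:  p_3=5·19+10=105,  q_3=5·2+1=11
a_4=1:  p_4=1·105+19=124,  q_4=1·11+2=13
…
a_6=1:  p_6=1·725+124=849,  q_6=1·76+13=89
a_7=1:  p_7=1·849+725=1574,  q_7=1·89+76=165
→ (1574, 165).  Check: 1574²=2477476, 91·165²=2477475, difference 1.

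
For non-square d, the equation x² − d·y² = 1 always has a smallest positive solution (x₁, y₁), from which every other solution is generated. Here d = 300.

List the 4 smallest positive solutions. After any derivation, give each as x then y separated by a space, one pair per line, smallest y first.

√300 → a₀=17, period (3,8,3,34); ℓ=4 even so k=3
k=0  a_k=17  p_k/q_k = 17/1
…
k=2  a_k=8  p_k/q_k = 433/25
k=3  a_k=3  p_k/q_k = 1351/78
→ (1351, 78).  Check: 1351²=1825201, 300·78²=1825200, difference 1.
(1351+78√300)^2 = 3650401 + 210756√300
(1351+78√300)^3 = 9863382151 + 569462634√300
(1351+78√300)^4 = 26650854921601 + 1538687826312√300

1351 78
3650401 210756
9863382151 569462634
26650854921601 1538687826312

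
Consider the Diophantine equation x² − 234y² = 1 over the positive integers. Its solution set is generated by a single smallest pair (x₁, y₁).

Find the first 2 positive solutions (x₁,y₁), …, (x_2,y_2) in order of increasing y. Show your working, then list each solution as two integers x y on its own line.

[15; 3,2,1,2,1,2,3,30] for √234; ℓ=8 ⇒ convergent index 7
i=0: a=15 ⇒ p=15, q=1
i=1: a=3 ⇒ p=46, q=3
i=2: a=2 ⇒ p=107, q=7
…
i=4: a=2 ⇒ p=413, q=27
…
i=6: a=2 ⇒ p=1545, q=101
i=7: a=3 ⇒ p=5201, q=340
→ (5201, 340).  Check: 5201²=27050401, 234·340²=27050400, difference 1.
k=2:  x_2 = 5201·5201+234·340·340 = 54100801,  y_2 = 5201·340+340·5201 = 3536680

5201 340
54100801 3536680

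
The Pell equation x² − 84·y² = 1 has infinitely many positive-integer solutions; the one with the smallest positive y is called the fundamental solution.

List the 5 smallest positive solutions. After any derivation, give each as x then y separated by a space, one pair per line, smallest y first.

d=84: √d = [9; 6,18] (ℓ=2, even), read p_1/q_1
k=0  a_k=9  p_k/q_k = 9/1
k=1  a_k=6  p_k/q_k = 55/6
fundamental: x₁=55, y₁=6  (since 3025 − 84·36 = 1)
(x_2, y_2) = (55·55 + 84·6·6, 55·6 + 6·55) = (6049, 660)
(x_3, y_3) = (55·6049 + 84·6·660, 55·660 + 6·6049) = (665335, 72594)
(x_4, y_4) = (55·665335 + 84·6·72594, 55·72594 + 6·665335) = (73180801, 7984680)
(x_5, y_5) = (55·73180801 + 84·6·7984680, 55·7984680 + 6·73180801) = (8049222775, 878242206)

55 6
6049 660
665335 72594
73180801 7984680
8049222775 878242206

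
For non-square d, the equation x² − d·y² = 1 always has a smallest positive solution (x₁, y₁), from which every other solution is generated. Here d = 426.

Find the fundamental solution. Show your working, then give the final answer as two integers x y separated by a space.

88751 4300

√426 → a₀=20, period (1,1,1,3,2,6,2,3,1,1,1,40); ℓ=12 even so k=11
i=0: a=20 ⇒ p=20, q=1
…
i=2: a=1 ⇒ p=41, q=2
i=3: a=1 ⇒ p=62, q=3
i=4: a=3 ⇒ p=227, q=11
…
i=6: a=6 ⇒ p=3323, q=161
i=7: a=2 ⇒ p=7162, q=347
i=8: a=3 ⇒ p=24809, q=1202
…
i=10: a=1 ⇒ p=56780, q=2751
i=11: a=1 ⇒ p=88751, q=4300
fundamental: x₁=88751, y₁=4300  (since 7876740001 − 426·18490000 = 1)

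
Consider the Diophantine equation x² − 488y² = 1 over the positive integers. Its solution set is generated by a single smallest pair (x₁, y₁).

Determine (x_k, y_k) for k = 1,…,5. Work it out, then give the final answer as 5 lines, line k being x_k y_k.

d=488: √d = [22; 11,44] (ℓ=2, even), read p_1/q_1
step 0: (22, 1)  from 22·(1,0) + (0,1)
step 1: (243, 11)  from 11·(22,1) + (1,0)
→ (243, 11).  Check: 243²=59049, 488·11²=59048, difference 1.
n=2: (243,11)∘(243,11) = (243·243+488·11·11, 243·11+11·243) = (118097,5346)
n=3: (118097,5346)∘(243,11) = (243·118097+488·11·5346, 243·5346+11·118097) = (57394899,2598145)
n=4: (57394899,2598145)∘(243,11) = (243·57394899+488·11·2598145, 243·2598145+11·57394899) = (27893802817,1262693124)
n=5: (27893802817,1262693124)∘(243,11) = (243·27893802817+488·11·1262693124, 243·1262693124+11·27893802817) = (13556330774163,613666260119)

243 11
118097 5346
57394899 2598145
27893802817 1262693124
13556330774163 613666260119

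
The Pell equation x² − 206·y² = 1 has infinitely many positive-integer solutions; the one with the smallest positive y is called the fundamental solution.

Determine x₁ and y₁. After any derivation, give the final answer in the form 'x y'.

d=206: √d = [14; 2,1,5,14,5,1,2,28] (ℓ=8, even), read p_7/q_7
i=0: a=14 ⇒ p=14, q=1
…
i=4: a=14 ⇒ p=3459, q=241
i=5: a=5 ⇒ p=17539, q=1222
i=6: a=1 ⇒ p=20998, q=1463
i=7: a=2 ⇒ p=59535, q=4148
→ (59535, 4148).  Check: 59535²=3544416225, 206·4148²=3544416224, difference 1.

59535 4148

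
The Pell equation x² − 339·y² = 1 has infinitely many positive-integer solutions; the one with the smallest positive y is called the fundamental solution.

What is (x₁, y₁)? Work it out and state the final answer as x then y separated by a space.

97970 5321

√339 → a₀=18, period (2,2,2,1,17,1,2,2,2,36); ℓ=10 even so k=9
i=0: a=18 ⇒ p=18, q=1
…
i=2: a=2 ⇒ p=92, q=5
…
i=4: a=1 ⇒ p=313, q=17
…
i=7: a=2 ⇒ p=17252, q=937
i=8: a=2 ⇒ p=40359, q=2192
i=9: a=2 ⇒ p=97970, q=5321
(x₁, y₁) = (97970, 5321);  97970² − 339·5321² = 1 ✓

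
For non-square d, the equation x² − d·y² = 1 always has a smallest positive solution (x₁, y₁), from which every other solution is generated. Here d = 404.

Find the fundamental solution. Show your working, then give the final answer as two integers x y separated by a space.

d=404: √d = [20; 10,40] (ℓ=2, even), read p_1/q_1
i=0: a=20 ⇒ p=20, q=1
i=1: a=10 ⇒ p=201, q=10
fundamental: x₁=201, y₁=10  (since 40401 − 404·100 = 1)

201 10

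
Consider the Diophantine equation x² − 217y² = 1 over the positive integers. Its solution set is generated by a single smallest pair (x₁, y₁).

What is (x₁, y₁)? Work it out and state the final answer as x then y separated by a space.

d=217: √d = [14; 1,2,1,2,1,…,2,1,28] (ℓ=16, even), read p_15/q_15
a_0=14:  p_0=14·1+0=14,  q_0=14·0+1=1
…
a_3=1:  p_3=1·44+15=59,  q_3=1·3+1=4
a_4=2:  p_4=2·59+44=162,  q_4=2·4+3=11
a_5=1:  p_5=1·162+59=221,  q_5=1·11+4=15
a_6=1:  p_6=1·221+162=383,  q_6=1·15+11=26
a_7=9:  p_7=9·383+221=3668,  q_7=9·26+15=249
a_8=4:  p_8=4·3668+383=15055,  q_8=4·249+26=1022
a_9=9:  p_9=9·15055+3668=139163,  q_9=9·1022+249=9447
a_10=1:  p_10=1·139163+15055=154218,  q_10=1·9447+1022=10469
a_11=1:  p_11=1·154218+139163=293381,  q_11=1·10469+9447=19916
a_12=2:  p_12=2·293381+154218=740980,  q_12=2·19916+10469=50301
a_13=1:  p_13=1·740980+293381=1034361,  q_13=1·50301+19916=70217
a_14=2:  p_14=2·1034361+740980=2809702,  q_14=2·70217+50301=190735
a_15=1:  p_15=1·2809702+1034361=3844063,  q_15=1·190735+70217=260952
(x₁, y₁) = (3844063, 260952);  3844063² − 217·260952² = 1 ✓

3844063 260952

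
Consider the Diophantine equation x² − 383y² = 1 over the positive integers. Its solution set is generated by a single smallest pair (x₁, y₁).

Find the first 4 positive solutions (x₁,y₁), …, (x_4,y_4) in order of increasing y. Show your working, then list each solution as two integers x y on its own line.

[19; 1,1,3,19,3,1,1,38] for √383; ℓ=8 ⇒ convergent index 7
i=0: a=19 ⇒ p=19, q=1
…
i=2: a=1 ⇒ p=39, q=2
i=3: a=3 ⇒ p=137, q=7
i=4: a=19 ⇒ p=2642, q=135
…
i=6: a=1 ⇒ p=10705, q=547
i=7: a=1 ⇒ p=18768, q=959
→ (18768, 959).  Check: 18768²=352237824, 383·959²=352237823, difference 1.
(x_2, y_2) = (18768·18768 + 383·959·959, 18768·959 + 959·18768) = (704475647, 35997024)
(x_3, y_3) = (18768·704475647 + 383·959·35997024, 18768·35997024 + 959·704475647) = (26443197867024, 1351184291905)
(x_4, y_4) = (18768·26443197867024 + 383·959·1351184291905, 18768·1351184291905 + 959·26443197867024) = (992571874432137217, 50718053544949056)

18768 959
704475647 35997024
26443197867024 1351184291905
992571874432137217 50718053544949056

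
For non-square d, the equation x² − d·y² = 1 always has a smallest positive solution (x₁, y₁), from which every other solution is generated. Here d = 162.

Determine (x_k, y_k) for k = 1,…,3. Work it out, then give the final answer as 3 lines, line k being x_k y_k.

d=162: √d = [12; 1,2,1,2,12,2,1,2,1,24] (ℓ=10, even), read p_9/q_9
i=0: a=12 ⇒ p=12, q=1
…
i=4: a=2 ⇒ p=140, q=11
i=5: a=12 ⇒ p=1731, q=136
…
i=7: a=1 ⇒ p=5333, q=419
i=8: a=2 ⇒ p=14268, q=1121
i=9: a=1 ⇒ p=19601, q=1540
→ (19601, 1540).  Check: 19601²=384199201, 162·1540²=384199200, difference 1.
k=2:  x_2 = 19601·19601+162·1540·1540 = 768398401,  y_2 = 19601·1540+1540·19601 = 60371080
k=3:  x_3 = 19601·768398401+162·1540·60371080 = 30122754096401,  y_3 = 19601·60371080+1540·768398401 = 2366667076620

19601 1540
768398401 60371080
30122754096401 2366667076620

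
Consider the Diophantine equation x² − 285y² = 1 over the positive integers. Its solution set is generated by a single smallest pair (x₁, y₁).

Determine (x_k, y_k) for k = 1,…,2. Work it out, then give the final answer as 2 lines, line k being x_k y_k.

√285 → a₀=16, period (1,7,2,7,1,32); ℓ=6 even so k=5
a_0=16:  p_0=16·1+0=16,  q_0=16·0+1=1
a_1=1:  p_1=1·16+1=17,  q_1=1·1+0=1
…
a_4=7:  p_4=7·287+135=2144,  q_4=7·17+8=127
a_5=1:  p_5=1·2144+287=2431,  q_5=1·127+17=144
→ (2431, 144).  Check: 2431²=5909761, 285·144²=5909760, difference 1.
k=2:  x_2 = 2431·2431+285·144·144 = 11819521,  y_2 = 2431·144+144·2431 = 700128

2431 144
11819521 700128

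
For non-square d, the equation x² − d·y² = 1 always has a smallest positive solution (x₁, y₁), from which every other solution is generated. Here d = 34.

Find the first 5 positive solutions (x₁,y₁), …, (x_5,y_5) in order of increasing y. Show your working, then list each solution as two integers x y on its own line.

35 6
2449 420
171395 29394
11995201 2057160
839492675 143971806

√34 = [5; 1,4,1,10, …], period ℓ=4 (even) → k=3
i=0: a=5 ⇒ p=5, q=1
i=1: a=1 ⇒ p=6, q=1
i=2: a=4 ⇒ p=29, q=5
i=3: a=1 ⇒ p=35, q=6
fundamental: x₁=35, y₁=6  (since 1225 − 34·36 = 1)
n=2: (35,6)∘(35,6) = (35·35+34·6·6, 35·6+6·35) = (2449,420)
n=3: (2449,420)∘(35,6) = (35·2449+34·6·420, 35·420+6·2449) = (171395,29394)
n=4: (171395,29394)∘(35,6) = (35·171395+34·6·29394, 35·29394+6·171395) = (11995201,2057160)
n=5: (11995201,2057160)∘(35,6) = (35·11995201+34·6·2057160, 35·2057160+6·11995201) = (839492675,143971806)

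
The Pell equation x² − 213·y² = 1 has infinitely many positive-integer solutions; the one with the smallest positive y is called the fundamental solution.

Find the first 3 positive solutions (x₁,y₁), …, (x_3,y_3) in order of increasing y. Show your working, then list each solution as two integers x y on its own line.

194399 13320
75581942401 5178789360
29386108041429599 2013502945575960

√213 → a₀=14, period (1,1,2,6,1,8,1,6,2,1,1,28); ℓ=12 even so k=11
i=0: a=14 ⇒ p=14, q=1
i=1: a=1 ⇒ p=15, q=1
…
i=4: a=6 ⇒ p=467, q=32
…
i=6: a=8 ⇒ p=4787, q=328
i=7: a=1 ⇒ p=5327, q=365
i=8: a=6 ⇒ p=36749, q=2518
i=9: a=2 ⇒ p=78825, q=5401
i=10: a=1 ⇒ p=115574, q=7919
i=11: a=1 ⇒ p=194399, q=13320
→ (194399, 13320).  Check: 194399²=37790971201, 213·13320²=37790971200, difference 1.
k=2:  x_2 = 194399·194399+213·13320·13320 = 75581942401,  y_2 = 194399·13320+13320·194399 = 5178789360
k=3:  x_3 = 194399·75581942401+213·13320·5178789360 = 29386108041429599,  y_3 = 194399·5178789360+13320·75581942401 = 2013502945575960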